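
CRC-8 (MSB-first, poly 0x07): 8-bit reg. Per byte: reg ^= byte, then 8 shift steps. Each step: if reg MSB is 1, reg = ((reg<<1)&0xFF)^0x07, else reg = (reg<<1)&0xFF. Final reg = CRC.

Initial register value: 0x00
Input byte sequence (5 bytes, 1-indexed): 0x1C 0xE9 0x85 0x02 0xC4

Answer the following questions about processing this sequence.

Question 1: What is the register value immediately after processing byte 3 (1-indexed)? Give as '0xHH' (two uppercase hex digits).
After byte 1 (0x1C): reg=0x54
After byte 2 (0xE9): reg=0x3A
After byte 3 (0x85): reg=0x34

Answer: 0x34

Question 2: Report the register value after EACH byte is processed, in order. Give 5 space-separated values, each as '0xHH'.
0x54 0x3A 0x34 0x82 0xD5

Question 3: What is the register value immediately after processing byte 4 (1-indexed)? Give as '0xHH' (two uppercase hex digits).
Answer: 0x82

Derivation:
After byte 1 (0x1C): reg=0x54
After byte 2 (0xE9): reg=0x3A
After byte 3 (0x85): reg=0x34
After byte 4 (0x02): reg=0x82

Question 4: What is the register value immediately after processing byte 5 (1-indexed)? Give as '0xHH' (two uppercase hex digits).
Answer: 0xD5

Derivation:
After byte 1 (0x1C): reg=0x54
After byte 2 (0xE9): reg=0x3A
After byte 3 (0x85): reg=0x34
After byte 4 (0x02): reg=0x82
After byte 5 (0xC4): reg=0xD5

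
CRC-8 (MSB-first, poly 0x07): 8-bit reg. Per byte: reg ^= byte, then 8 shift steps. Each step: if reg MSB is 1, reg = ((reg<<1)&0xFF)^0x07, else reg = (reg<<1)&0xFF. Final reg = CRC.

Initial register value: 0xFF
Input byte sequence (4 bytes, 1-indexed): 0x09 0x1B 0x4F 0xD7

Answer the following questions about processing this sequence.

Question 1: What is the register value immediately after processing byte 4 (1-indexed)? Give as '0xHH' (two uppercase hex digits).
Answer: 0x8A

Derivation:
After byte 1 (0x09): reg=0xCC
After byte 2 (0x1B): reg=0x2B
After byte 3 (0x4F): reg=0x3B
After byte 4 (0xD7): reg=0x8A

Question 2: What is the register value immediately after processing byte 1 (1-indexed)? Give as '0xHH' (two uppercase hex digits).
Answer: 0xCC

Derivation:
After byte 1 (0x09): reg=0xCC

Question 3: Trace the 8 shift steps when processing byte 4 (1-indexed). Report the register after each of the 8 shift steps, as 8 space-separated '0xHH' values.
After byte 1 (0x09): reg=0xCC
After byte 2 (0x1B): reg=0x2B
After byte 3 (0x4F): reg=0x3B
Register before byte 4: 0x3B
After XOR with byte 0xD7: 0xEC

Answer: 0xDF 0xB9 0x75 0xEA 0xD3 0xA1 0x45 0x8A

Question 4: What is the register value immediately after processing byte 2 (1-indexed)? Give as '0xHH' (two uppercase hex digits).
After byte 1 (0x09): reg=0xCC
After byte 2 (0x1B): reg=0x2B

Answer: 0x2B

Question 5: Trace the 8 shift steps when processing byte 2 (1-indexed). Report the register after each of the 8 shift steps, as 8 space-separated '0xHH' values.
Answer: 0xA9 0x55 0xAA 0x53 0xA6 0x4B 0x96 0x2B

Derivation:
After byte 1 (0x09): reg=0xCC
Register before byte 2: 0xCC
After XOR with byte 0x1B: 0xD7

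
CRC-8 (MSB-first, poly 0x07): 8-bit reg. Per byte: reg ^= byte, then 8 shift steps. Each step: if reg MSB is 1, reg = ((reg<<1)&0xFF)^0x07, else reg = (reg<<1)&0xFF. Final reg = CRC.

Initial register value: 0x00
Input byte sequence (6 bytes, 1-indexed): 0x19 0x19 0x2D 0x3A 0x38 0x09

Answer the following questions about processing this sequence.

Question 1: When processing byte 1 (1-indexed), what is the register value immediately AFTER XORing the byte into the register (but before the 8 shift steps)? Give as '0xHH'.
Register before byte 1: 0x00
Byte 1: 0x19
0x00 XOR 0x19 = 0x19

Answer: 0x19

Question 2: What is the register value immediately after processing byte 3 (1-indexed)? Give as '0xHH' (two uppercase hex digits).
After byte 1 (0x19): reg=0x4F
After byte 2 (0x19): reg=0xA5
After byte 3 (0x2D): reg=0xB1

Answer: 0xB1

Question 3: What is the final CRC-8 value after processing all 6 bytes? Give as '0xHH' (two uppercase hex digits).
After byte 1 (0x19): reg=0x4F
After byte 2 (0x19): reg=0xA5
After byte 3 (0x2D): reg=0xB1
After byte 4 (0x3A): reg=0xB8
After byte 5 (0x38): reg=0x89
After byte 6 (0x09): reg=0x89

Answer: 0x89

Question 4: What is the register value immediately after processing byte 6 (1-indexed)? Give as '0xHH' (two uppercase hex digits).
After byte 1 (0x19): reg=0x4F
After byte 2 (0x19): reg=0xA5
After byte 3 (0x2D): reg=0xB1
After byte 4 (0x3A): reg=0xB8
After byte 5 (0x38): reg=0x89
After byte 6 (0x09): reg=0x89

Answer: 0x89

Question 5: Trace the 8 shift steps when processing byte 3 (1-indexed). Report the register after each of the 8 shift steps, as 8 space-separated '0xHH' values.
After byte 1 (0x19): reg=0x4F
After byte 2 (0x19): reg=0xA5
Register before byte 3: 0xA5
After XOR with byte 0x2D: 0x88

Answer: 0x17 0x2E 0x5C 0xB8 0x77 0xEE 0xDB 0xB1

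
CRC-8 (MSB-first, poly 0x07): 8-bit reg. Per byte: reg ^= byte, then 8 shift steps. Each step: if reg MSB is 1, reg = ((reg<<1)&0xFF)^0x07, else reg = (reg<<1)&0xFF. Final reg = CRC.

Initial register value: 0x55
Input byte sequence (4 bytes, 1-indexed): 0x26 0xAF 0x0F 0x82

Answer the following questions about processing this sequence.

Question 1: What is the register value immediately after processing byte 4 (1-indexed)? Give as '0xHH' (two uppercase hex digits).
After byte 1 (0x26): reg=0x5E
After byte 2 (0xAF): reg=0xD9
After byte 3 (0x0F): reg=0x2C
After byte 4 (0x82): reg=0x43

Answer: 0x43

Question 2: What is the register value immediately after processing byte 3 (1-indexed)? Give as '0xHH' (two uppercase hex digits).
After byte 1 (0x26): reg=0x5E
After byte 2 (0xAF): reg=0xD9
After byte 3 (0x0F): reg=0x2C

Answer: 0x2C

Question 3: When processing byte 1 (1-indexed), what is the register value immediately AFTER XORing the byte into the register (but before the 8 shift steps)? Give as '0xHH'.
Answer: 0x73

Derivation:
Register before byte 1: 0x55
Byte 1: 0x26
0x55 XOR 0x26 = 0x73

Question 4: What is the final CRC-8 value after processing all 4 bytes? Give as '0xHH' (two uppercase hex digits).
After byte 1 (0x26): reg=0x5E
After byte 2 (0xAF): reg=0xD9
After byte 3 (0x0F): reg=0x2C
After byte 4 (0x82): reg=0x43

Answer: 0x43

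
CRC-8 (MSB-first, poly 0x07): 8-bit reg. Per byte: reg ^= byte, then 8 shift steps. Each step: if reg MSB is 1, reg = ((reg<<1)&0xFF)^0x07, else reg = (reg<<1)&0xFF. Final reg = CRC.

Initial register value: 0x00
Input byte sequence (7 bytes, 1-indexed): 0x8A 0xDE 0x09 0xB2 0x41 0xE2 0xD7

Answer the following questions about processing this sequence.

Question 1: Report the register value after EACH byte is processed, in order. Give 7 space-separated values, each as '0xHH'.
0xBF 0x20 0xDF 0x04 0xDC 0xBA 0x04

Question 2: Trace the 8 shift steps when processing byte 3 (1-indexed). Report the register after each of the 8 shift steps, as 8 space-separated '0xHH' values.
After byte 1 (0x8A): reg=0xBF
After byte 2 (0xDE): reg=0x20
Register before byte 3: 0x20
After XOR with byte 0x09: 0x29

Answer: 0x52 0xA4 0x4F 0x9E 0x3B 0x76 0xEC 0xDF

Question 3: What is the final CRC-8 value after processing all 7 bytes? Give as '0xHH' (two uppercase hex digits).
After byte 1 (0x8A): reg=0xBF
After byte 2 (0xDE): reg=0x20
After byte 3 (0x09): reg=0xDF
After byte 4 (0xB2): reg=0x04
After byte 5 (0x41): reg=0xDC
After byte 6 (0xE2): reg=0xBA
After byte 7 (0xD7): reg=0x04

Answer: 0x04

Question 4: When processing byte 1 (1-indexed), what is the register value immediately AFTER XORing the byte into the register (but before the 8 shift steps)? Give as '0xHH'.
Answer: 0x8A

Derivation:
Register before byte 1: 0x00
Byte 1: 0x8A
0x00 XOR 0x8A = 0x8A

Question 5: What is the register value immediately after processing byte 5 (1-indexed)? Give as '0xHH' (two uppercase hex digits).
Answer: 0xDC

Derivation:
After byte 1 (0x8A): reg=0xBF
After byte 2 (0xDE): reg=0x20
After byte 3 (0x09): reg=0xDF
After byte 4 (0xB2): reg=0x04
After byte 5 (0x41): reg=0xDC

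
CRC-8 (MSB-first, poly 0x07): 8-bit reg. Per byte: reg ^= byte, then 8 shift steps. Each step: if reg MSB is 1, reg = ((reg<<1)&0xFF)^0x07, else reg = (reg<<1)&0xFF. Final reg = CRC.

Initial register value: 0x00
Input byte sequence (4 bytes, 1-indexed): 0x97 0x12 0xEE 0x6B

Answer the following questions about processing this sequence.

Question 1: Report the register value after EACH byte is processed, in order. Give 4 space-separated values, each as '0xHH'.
0xEC 0xF4 0x46 0xC3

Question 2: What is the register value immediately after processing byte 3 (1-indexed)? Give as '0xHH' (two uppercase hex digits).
After byte 1 (0x97): reg=0xEC
After byte 2 (0x12): reg=0xF4
After byte 3 (0xEE): reg=0x46

Answer: 0x46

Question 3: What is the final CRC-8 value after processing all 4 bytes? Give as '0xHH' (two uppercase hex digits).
Answer: 0xC3

Derivation:
After byte 1 (0x97): reg=0xEC
After byte 2 (0x12): reg=0xF4
After byte 3 (0xEE): reg=0x46
After byte 4 (0x6B): reg=0xC3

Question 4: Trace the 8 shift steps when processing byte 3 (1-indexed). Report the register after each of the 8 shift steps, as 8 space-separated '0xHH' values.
After byte 1 (0x97): reg=0xEC
After byte 2 (0x12): reg=0xF4
Register before byte 3: 0xF4
After XOR with byte 0xEE: 0x1A

Answer: 0x34 0x68 0xD0 0xA7 0x49 0x92 0x23 0x46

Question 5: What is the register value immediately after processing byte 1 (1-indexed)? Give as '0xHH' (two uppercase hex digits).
After byte 1 (0x97): reg=0xEC

Answer: 0xEC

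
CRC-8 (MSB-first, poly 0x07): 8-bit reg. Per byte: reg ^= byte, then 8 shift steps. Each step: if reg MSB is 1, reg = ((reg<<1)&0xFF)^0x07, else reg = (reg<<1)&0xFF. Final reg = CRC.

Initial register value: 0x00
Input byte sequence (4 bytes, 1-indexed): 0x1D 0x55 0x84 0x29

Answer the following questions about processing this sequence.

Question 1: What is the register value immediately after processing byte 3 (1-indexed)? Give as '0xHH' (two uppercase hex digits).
After byte 1 (0x1D): reg=0x53
After byte 2 (0x55): reg=0x12
After byte 3 (0x84): reg=0xEB

Answer: 0xEB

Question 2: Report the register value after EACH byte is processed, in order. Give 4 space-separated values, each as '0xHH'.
0x53 0x12 0xEB 0x40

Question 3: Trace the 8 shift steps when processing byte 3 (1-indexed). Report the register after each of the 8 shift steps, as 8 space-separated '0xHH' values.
Answer: 0x2B 0x56 0xAC 0x5F 0xBE 0x7B 0xF6 0xEB

Derivation:
After byte 1 (0x1D): reg=0x53
After byte 2 (0x55): reg=0x12
Register before byte 3: 0x12
After XOR with byte 0x84: 0x96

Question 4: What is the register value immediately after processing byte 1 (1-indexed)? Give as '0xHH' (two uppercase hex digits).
After byte 1 (0x1D): reg=0x53

Answer: 0x53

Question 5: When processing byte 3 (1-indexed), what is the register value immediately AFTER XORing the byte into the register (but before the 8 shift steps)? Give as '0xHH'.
Register before byte 3: 0x12
Byte 3: 0x84
0x12 XOR 0x84 = 0x96

Answer: 0x96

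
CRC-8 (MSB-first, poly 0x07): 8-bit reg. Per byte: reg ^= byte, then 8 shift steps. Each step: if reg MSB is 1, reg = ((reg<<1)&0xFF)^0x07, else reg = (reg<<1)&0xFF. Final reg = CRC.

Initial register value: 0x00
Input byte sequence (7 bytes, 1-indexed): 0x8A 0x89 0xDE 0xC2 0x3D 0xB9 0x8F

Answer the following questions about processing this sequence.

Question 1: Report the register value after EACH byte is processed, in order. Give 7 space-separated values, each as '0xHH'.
0xBF 0x82 0x93 0xB0 0xAA 0x79 0xCC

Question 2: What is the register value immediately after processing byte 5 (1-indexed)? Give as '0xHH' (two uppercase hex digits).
Answer: 0xAA

Derivation:
After byte 1 (0x8A): reg=0xBF
After byte 2 (0x89): reg=0x82
After byte 3 (0xDE): reg=0x93
After byte 4 (0xC2): reg=0xB0
After byte 5 (0x3D): reg=0xAA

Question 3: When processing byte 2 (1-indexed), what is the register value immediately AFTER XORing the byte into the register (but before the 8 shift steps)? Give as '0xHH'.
Register before byte 2: 0xBF
Byte 2: 0x89
0xBF XOR 0x89 = 0x36

Answer: 0x36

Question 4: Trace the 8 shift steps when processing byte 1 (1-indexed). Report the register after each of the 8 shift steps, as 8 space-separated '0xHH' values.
Register before byte 1: 0x00
After XOR with byte 0x8A: 0x8A

Answer: 0x13 0x26 0x4C 0x98 0x37 0x6E 0xDC 0xBF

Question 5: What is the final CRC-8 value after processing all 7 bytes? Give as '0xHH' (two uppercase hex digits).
After byte 1 (0x8A): reg=0xBF
After byte 2 (0x89): reg=0x82
After byte 3 (0xDE): reg=0x93
After byte 4 (0xC2): reg=0xB0
After byte 5 (0x3D): reg=0xAA
After byte 6 (0xB9): reg=0x79
After byte 7 (0x8F): reg=0xCC

Answer: 0xCC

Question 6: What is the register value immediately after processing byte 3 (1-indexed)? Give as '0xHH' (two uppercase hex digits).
Answer: 0x93

Derivation:
After byte 1 (0x8A): reg=0xBF
After byte 2 (0x89): reg=0x82
After byte 3 (0xDE): reg=0x93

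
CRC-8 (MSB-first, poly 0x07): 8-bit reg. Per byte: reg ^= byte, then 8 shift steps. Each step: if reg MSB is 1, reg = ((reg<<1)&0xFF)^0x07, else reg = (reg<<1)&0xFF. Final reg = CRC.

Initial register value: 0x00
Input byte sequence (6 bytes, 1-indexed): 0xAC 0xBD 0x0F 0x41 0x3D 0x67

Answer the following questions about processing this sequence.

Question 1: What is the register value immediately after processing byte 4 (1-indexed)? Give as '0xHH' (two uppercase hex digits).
After byte 1 (0xAC): reg=0x4D
After byte 2 (0xBD): reg=0xDE
After byte 3 (0x0F): reg=0x39
After byte 4 (0x41): reg=0x6F

Answer: 0x6F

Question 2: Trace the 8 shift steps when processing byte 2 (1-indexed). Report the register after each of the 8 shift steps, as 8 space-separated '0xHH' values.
After byte 1 (0xAC): reg=0x4D
Register before byte 2: 0x4D
After XOR with byte 0xBD: 0xF0

Answer: 0xE7 0xC9 0x95 0x2D 0x5A 0xB4 0x6F 0xDE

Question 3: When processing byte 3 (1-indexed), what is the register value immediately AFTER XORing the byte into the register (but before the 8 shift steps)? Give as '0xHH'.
Answer: 0xD1

Derivation:
Register before byte 3: 0xDE
Byte 3: 0x0F
0xDE XOR 0x0F = 0xD1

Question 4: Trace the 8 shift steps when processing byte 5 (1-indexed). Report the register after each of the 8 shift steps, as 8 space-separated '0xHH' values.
Answer: 0xA4 0x4F 0x9E 0x3B 0x76 0xEC 0xDF 0xB9

Derivation:
After byte 1 (0xAC): reg=0x4D
After byte 2 (0xBD): reg=0xDE
After byte 3 (0x0F): reg=0x39
After byte 4 (0x41): reg=0x6F
Register before byte 5: 0x6F
After XOR with byte 0x3D: 0x52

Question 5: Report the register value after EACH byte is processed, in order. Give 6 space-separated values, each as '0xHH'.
0x4D 0xDE 0x39 0x6F 0xB9 0x14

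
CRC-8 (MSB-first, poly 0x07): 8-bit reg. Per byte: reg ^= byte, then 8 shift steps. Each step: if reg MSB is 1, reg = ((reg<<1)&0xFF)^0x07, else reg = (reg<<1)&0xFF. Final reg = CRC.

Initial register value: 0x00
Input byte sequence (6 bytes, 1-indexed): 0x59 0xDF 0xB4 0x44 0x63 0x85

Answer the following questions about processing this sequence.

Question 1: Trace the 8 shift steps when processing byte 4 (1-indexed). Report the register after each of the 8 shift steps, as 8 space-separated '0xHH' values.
Answer: 0x4C 0x98 0x37 0x6E 0xDC 0xBF 0x79 0xF2

Derivation:
After byte 1 (0x59): reg=0x88
After byte 2 (0xDF): reg=0xA2
After byte 3 (0xB4): reg=0x62
Register before byte 4: 0x62
After XOR with byte 0x44: 0x26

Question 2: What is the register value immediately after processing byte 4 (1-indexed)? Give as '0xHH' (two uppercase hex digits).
After byte 1 (0x59): reg=0x88
After byte 2 (0xDF): reg=0xA2
After byte 3 (0xB4): reg=0x62
After byte 4 (0x44): reg=0xF2

Answer: 0xF2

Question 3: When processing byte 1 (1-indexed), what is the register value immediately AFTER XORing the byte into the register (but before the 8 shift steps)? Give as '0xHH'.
Register before byte 1: 0x00
Byte 1: 0x59
0x00 XOR 0x59 = 0x59

Answer: 0x59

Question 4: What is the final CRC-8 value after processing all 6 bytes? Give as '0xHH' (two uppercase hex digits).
Answer: 0x66

Derivation:
After byte 1 (0x59): reg=0x88
After byte 2 (0xDF): reg=0xA2
After byte 3 (0xB4): reg=0x62
After byte 4 (0x44): reg=0xF2
After byte 5 (0x63): reg=0xFE
After byte 6 (0x85): reg=0x66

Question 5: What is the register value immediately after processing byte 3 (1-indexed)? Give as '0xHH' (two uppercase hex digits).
Answer: 0x62

Derivation:
After byte 1 (0x59): reg=0x88
After byte 2 (0xDF): reg=0xA2
After byte 3 (0xB4): reg=0x62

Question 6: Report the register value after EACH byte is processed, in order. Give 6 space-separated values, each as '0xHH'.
0x88 0xA2 0x62 0xF2 0xFE 0x66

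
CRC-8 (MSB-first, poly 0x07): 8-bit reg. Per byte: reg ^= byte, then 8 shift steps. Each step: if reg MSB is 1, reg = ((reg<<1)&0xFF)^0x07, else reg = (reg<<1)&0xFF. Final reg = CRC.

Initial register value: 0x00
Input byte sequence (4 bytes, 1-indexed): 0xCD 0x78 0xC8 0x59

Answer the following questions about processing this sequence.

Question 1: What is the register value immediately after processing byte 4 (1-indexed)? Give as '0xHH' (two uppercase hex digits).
After byte 1 (0xCD): reg=0x6D
After byte 2 (0x78): reg=0x6B
After byte 3 (0xC8): reg=0x60
After byte 4 (0x59): reg=0xAF

Answer: 0xAF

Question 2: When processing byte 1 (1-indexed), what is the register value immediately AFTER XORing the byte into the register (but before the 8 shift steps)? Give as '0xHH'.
Answer: 0xCD

Derivation:
Register before byte 1: 0x00
Byte 1: 0xCD
0x00 XOR 0xCD = 0xCD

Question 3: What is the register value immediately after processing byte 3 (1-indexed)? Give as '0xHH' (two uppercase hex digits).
After byte 1 (0xCD): reg=0x6D
After byte 2 (0x78): reg=0x6B
After byte 3 (0xC8): reg=0x60

Answer: 0x60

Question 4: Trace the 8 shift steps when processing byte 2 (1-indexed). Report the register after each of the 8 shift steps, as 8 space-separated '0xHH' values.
Answer: 0x2A 0x54 0xA8 0x57 0xAE 0x5B 0xB6 0x6B

Derivation:
After byte 1 (0xCD): reg=0x6D
Register before byte 2: 0x6D
After XOR with byte 0x78: 0x15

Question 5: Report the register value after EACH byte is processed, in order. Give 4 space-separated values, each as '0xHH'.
0x6D 0x6B 0x60 0xAF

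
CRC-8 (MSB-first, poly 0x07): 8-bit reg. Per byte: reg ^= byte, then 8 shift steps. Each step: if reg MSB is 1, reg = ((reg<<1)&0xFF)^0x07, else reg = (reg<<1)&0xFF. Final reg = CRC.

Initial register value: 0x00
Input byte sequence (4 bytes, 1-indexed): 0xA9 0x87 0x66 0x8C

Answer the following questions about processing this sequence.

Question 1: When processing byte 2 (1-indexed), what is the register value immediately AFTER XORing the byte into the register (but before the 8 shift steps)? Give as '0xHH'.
Answer: 0xD1

Derivation:
Register before byte 2: 0x56
Byte 2: 0x87
0x56 XOR 0x87 = 0xD1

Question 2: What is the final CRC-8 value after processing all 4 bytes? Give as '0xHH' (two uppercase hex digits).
Answer: 0x62

Derivation:
After byte 1 (0xA9): reg=0x56
After byte 2 (0x87): reg=0x39
After byte 3 (0x66): reg=0x9A
After byte 4 (0x8C): reg=0x62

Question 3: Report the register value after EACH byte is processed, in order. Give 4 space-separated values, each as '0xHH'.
0x56 0x39 0x9A 0x62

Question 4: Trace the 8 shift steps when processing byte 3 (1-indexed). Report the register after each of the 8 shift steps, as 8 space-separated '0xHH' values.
After byte 1 (0xA9): reg=0x56
After byte 2 (0x87): reg=0x39
Register before byte 3: 0x39
After XOR with byte 0x66: 0x5F

Answer: 0xBE 0x7B 0xF6 0xEB 0xD1 0xA5 0x4D 0x9A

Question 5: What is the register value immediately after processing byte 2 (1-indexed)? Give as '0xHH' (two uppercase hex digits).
Answer: 0x39

Derivation:
After byte 1 (0xA9): reg=0x56
After byte 2 (0x87): reg=0x39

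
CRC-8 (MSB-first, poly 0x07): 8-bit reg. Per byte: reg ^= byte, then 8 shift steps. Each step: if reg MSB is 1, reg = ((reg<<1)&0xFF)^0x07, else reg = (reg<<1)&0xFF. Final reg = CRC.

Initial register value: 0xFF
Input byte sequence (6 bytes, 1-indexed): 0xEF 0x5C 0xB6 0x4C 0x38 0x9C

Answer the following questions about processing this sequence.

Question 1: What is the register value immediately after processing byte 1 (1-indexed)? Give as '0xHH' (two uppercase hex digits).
After byte 1 (0xEF): reg=0x70

Answer: 0x70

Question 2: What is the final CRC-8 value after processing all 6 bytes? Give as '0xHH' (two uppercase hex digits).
Answer: 0xEE

Derivation:
After byte 1 (0xEF): reg=0x70
After byte 2 (0x5C): reg=0xC4
After byte 3 (0xB6): reg=0x59
After byte 4 (0x4C): reg=0x6B
After byte 5 (0x38): reg=0xBE
After byte 6 (0x9C): reg=0xEE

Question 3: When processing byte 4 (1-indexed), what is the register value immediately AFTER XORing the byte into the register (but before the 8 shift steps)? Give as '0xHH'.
Register before byte 4: 0x59
Byte 4: 0x4C
0x59 XOR 0x4C = 0x15

Answer: 0x15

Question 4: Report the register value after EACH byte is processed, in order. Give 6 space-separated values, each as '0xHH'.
0x70 0xC4 0x59 0x6B 0xBE 0xEE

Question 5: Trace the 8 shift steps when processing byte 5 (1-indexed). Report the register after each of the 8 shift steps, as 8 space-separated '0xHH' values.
Answer: 0xA6 0x4B 0x96 0x2B 0x56 0xAC 0x5F 0xBE

Derivation:
After byte 1 (0xEF): reg=0x70
After byte 2 (0x5C): reg=0xC4
After byte 3 (0xB6): reg=0x59
After byte 4 (0x4C): reg=0x6B
Register before byte 5: 0x6B
After XOR with byte 0x38: 0x53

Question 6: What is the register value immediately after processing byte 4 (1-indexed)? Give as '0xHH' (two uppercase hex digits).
Answer: 0x6B

Derivation:
After byte 1 (0xEF): reg=0x70
After byte 2 (0x5C): reg=0xC4
After byte 3 (0xB6): reg=0x59
After byte 4 (0x4C): reg=0x6B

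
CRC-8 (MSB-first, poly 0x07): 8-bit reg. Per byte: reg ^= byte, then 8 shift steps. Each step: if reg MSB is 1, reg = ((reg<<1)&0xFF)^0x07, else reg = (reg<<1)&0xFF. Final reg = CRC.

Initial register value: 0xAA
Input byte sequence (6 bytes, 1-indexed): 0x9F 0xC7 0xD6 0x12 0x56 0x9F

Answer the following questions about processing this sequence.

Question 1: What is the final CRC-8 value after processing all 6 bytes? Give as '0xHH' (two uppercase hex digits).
Answer: 0x35

Derivation:
After byte 1 (0x9F): reg=0x8B
After byte 2 (0xC7): reg=0xE3
After byte 3 (0xD6): reg=0x8B
After byte 4 (0x12): reg=0xC6
After byte 5 (0x56): reg=0xF9
After byte 6 (0x9F): reg=0x35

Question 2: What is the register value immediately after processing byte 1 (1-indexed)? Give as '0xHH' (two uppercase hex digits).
Answer: 0x8B

Derivation:
After byte 1 (0x9F): reg=0x8B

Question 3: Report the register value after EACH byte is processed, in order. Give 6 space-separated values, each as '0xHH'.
0x8B 0xE3 0x8B 0xC6 0xF9 0x35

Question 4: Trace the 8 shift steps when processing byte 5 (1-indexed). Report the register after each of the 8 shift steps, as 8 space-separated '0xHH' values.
After byte 1 (0x9F): reg=0x8B
After byte 2 (0xC7): reg=0xE3
After byte 3 (0xD6): reg=0x8B
After byte 4 (0x12): reg=0xC6
Register before byte 5: 0xC6
After XOR with byte 0x56: 0x90

Answer: 0x27 0x4E 0x9C 0x3F 0x7E 0xFC 0xFF 0xF9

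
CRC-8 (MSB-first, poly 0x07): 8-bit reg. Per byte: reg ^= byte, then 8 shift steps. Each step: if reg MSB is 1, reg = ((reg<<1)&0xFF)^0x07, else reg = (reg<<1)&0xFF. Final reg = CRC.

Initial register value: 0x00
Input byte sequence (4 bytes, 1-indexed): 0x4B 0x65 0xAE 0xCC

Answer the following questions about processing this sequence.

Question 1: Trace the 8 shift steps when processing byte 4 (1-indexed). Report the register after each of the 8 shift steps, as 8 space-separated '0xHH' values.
Answer: 0xA2 0x43 0x86 0x0B 0x16 0x2C 0x58 0xB0

Derivation:
After byte 1 (0x4B): reg=0xF6
After byte 2 (0x65): reg=0xF0
After byte 3 (0xAE): reg=0x9D
Register before byte 4: 0x9D
After XOR with byte 0xCC: 0x51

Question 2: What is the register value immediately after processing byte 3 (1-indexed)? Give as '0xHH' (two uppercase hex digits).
Answer: 0x9D

Derivation:
After byte 1 (0x4B): reg=0xF6
After byte 2 (0x65): reg=0xF0
After byte 3 (0xAE): reg=0x9D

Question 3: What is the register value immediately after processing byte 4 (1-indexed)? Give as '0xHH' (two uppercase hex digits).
After byte 1 (0x4B): reg=0xF6
After byte 2 (0x65): reg=0xF0
After byte 3 (0xAE): reg=0x9D
After byte 4 (0xCC): reg=0xB0

Answer: 0xB0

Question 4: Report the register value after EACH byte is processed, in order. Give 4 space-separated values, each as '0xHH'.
0xF6 0xF0 0x9D 0xB0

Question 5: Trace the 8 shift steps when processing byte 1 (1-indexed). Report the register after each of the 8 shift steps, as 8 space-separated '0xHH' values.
Answer: 0x96 0x2B 0x56 0xAC 0x5F 0xBE 0x7B 0xF6

Derivation:
Register before byte 1: 0x00
After XOR with byte 0x4B: 0x4B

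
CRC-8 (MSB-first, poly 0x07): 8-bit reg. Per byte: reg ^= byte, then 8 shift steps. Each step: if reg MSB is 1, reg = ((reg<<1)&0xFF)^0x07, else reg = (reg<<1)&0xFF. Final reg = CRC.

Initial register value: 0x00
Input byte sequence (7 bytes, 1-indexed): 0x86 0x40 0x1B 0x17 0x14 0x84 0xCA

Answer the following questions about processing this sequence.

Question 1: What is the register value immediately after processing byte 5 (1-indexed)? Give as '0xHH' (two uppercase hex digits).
Answer: 0x59

Derivation:
After byte 1 (0x86): reg=0x9B
After byte 2 (0x40): reg=0x0F
After byte 3 (0x1B): reg=0x6C
After byte 4 (0x17): reg=0x66
After byte 5 (0x14): reg=0x59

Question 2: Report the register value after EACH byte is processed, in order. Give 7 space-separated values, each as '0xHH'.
0x9B 0x0F 0x6C 0x66 0x59 0x1D 0x2B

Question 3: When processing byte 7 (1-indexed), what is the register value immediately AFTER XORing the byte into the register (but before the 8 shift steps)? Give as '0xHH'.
Answer: 0xD7

Derivation:
Register before byte 7: 0x1D
Byte 7: 0xCA
0x1D XOR 0xCA = 0xD7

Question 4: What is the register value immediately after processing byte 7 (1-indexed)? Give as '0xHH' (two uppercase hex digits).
Answer: 0x2B

Derivation:
After byte 1 (0x86): reg=0x9B
After byte 2 (0x40): reg=0x0F
After byte 3 (0x1B): reg=0x6C
After byte 4 (0x17): reg=0x66
After byte 5 (0x14): reg=0x59
After byte 6 (0x84): reg=0x1D
After byte 7 (0xCA): reg=0x2B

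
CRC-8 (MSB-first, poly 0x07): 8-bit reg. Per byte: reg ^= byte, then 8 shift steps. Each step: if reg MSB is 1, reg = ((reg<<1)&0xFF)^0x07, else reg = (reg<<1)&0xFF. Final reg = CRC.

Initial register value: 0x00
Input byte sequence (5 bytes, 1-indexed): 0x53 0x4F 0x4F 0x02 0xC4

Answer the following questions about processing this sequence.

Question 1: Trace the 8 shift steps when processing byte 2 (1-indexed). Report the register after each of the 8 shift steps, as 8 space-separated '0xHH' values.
Answer: 0xE5 0xCD 0x9D 0x3D 0x7A 0xF4 0xEF 0xD9

Derivation:
After byte 1 (0x53): reg=0xBE
Register before byte 2: 0xBE
After XOR with byte 0x4F: 0xF1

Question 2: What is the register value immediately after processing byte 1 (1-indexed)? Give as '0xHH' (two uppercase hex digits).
After byte 1 (0x53): reg=0xBE

Answer: 0xBE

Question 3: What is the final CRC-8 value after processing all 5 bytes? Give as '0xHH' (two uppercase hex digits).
After byte 1 (0x53): reg=0xBE
After byte 2 (0x4F): reg=0xD9
After byte 3 (0x4F): reg=0xEB
After byte 4 (0x02): reg=0x91
After byte 5 (0xC4): reg=0xAC

Answer: 0xAC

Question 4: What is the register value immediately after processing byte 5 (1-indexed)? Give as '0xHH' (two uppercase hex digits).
After byte 1 (0x53): reg=0xBE
After byte 2 (0x4F): reg=0xD9
After byte 3 (0x4F): reg=0xEB
After byte 4 (0x02): reg=0x91
After byte 5 (0xC4): reg=0xAC

Answer: 0xAC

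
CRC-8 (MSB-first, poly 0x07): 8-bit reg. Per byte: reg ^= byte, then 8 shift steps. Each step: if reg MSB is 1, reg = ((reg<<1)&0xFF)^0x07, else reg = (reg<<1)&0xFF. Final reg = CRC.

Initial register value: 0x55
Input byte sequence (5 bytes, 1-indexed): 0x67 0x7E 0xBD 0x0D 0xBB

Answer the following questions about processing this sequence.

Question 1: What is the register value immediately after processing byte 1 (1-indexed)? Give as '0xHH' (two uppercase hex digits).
Answer: 0x9E

Derivation:
After byte 1 (0x67): reg=0x9E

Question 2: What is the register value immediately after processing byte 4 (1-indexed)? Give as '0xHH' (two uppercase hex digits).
Answer: 0x4B

Derivation:
After byte 1 (0x67): reg=0x9E
After byte 2 (0x7E): reg=0xAE
After byte 3 (0xBD): reg=0x79
After byte 4 (0x0D): reg=0x4B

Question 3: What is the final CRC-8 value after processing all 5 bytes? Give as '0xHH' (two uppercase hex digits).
After byte 1 (0x67): reg=0x9E
After byte 2 (0x7E): reg=0xAE
After byte 3 (0xBD): reg=0x79
After byte 4 (0x0D): reg=0x4B
After byte 5 (0xBB): reg=0xDE

Answer: 0xDE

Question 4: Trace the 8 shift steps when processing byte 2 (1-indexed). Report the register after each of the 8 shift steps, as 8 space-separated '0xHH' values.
After byte 1 (0x67): reg=0x9E
Register before byte 2: 0x9E
After XOR with byte 0x7E: 0xE0

Answer: 0xC7 0x89 0x15 0x2A 0x54 0xA8 0x57 0xAE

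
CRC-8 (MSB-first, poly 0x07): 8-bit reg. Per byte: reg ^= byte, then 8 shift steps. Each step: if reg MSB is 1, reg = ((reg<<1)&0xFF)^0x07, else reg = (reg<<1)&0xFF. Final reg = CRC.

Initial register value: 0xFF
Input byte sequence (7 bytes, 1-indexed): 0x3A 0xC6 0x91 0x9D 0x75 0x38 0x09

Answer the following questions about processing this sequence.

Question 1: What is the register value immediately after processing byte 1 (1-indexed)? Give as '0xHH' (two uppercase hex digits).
After byte 1 (0x3A): reg=0x55

Answer: 0x55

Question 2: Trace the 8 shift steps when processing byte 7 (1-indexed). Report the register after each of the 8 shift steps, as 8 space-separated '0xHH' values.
Answer: 0x72 0xE4 0xCF 0x99 0x35 0x6A 0xD4 0xAF

Derivation:
After byte 1 (0x3A): reg=0x55
After byte 2 (0xC6): reg=0xF0
After byte 3 (0x91): reg=0x20
After byte 4 (0x9D): reg=0x3A
After byte 5 (0x75): reg=0xEA
After byte 6 (0x38): reg=0x30
Register before byte 7: 0x30
After XOR with byte 0x09: 0x39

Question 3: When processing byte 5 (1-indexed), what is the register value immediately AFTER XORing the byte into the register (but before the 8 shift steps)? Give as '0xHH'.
Answer: 0x4F

Derivation:
Register before byte 5: 0x3A
Byte 5: 0x75
0x3A XOR 0x75 = 0x4F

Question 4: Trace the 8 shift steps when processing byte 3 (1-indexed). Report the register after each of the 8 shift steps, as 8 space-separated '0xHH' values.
Answer: 0xC2 0x83 0x01 0x02 0x04 0x08 0x10 0x20

Derivation:
After byte 1 (0x3A): reg=0x55
After byte 2 (0xC6): reg=0xF0
Register before byte 3: 0xF0
After XOR with byte 0x91: 0x61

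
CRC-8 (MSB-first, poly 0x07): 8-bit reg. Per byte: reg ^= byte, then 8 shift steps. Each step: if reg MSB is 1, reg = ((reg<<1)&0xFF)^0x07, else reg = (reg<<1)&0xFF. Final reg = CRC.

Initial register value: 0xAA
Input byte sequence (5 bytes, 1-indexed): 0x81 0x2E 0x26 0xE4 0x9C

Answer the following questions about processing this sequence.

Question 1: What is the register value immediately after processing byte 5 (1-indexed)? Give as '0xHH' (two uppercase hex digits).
Answer: 0x25

Derivation:
After byte 1 (0x81): reg=0xD1
After byte 2 (0x2E): reg=0xF3
After byte 3 (0x26): reg=0x25
After byte 4 (0xE4): reg=0x49
After byte 5 (0x9C): reg=0x25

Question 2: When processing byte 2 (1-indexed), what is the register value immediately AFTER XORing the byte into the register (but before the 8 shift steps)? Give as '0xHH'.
Answer: 0xFF

Derivation:
Register before byte 2: 0xD1
Byte 2: 0x2E
0xD1 XOR 0x2E = 0xFF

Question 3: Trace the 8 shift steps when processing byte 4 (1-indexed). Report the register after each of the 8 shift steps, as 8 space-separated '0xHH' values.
Answer: 0x85 0x0D 0x1A 0x34 0x68 0xD0 0xA7 0x49

Derivation:
After byte 1 (0x81): reg=0xD1
After byte 2 (0x2E): reg=0xF3
After byte 3 (0x26): reg=0x25
Register before byte 4: 0x25
After XOR with byte 0xE4: 0xC1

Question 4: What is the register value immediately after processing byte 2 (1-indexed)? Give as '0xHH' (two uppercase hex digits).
Answer: 0xF3

Derivation:
After byte 1 (0x81): reg=0xD1
After byte 2 (0x2E): reg=0xF3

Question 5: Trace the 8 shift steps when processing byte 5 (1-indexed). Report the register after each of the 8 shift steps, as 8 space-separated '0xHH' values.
After byte 1 (0x81): reg=0xD1
After byte 2 (0x2E): reg=0xF3
After byte 3 (0x26): reg=0x25
After byte 4 (0xE4): reg=0x49
Register before byte 5: 0x49
After XOR with byte 0x9C: 0xD5

Answer: 0xAD 0x5D 0xBA 0x73 0xE6 0xCB 0x91 0x25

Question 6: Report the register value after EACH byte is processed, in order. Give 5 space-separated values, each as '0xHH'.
0xD1 0xF3 0x25 0x49 0x25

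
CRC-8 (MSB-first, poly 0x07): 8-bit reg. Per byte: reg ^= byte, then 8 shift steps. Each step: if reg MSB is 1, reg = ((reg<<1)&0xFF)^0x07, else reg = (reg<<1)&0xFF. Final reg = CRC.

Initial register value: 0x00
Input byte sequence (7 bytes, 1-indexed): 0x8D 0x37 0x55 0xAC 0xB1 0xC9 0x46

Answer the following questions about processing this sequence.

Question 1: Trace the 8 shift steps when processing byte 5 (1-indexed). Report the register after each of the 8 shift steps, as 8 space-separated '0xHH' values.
After byte 1 (0x8D): reg=0xAA
After byte 2 (0x37): reg=0xDA
After byte 3 (0x55): reg=0xA4
After byte 4 (0xAC): reg=0x38
Register before byte 5: 0x38
After XOR with byte 0xB1: 0x89

Answer: 0x15 0x2A 0x54 0xA8 0x57 0xAE 0x5B 0xB6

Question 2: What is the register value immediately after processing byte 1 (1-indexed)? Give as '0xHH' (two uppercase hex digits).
After byte 1 (0x8D): reg=0xAA

Answer: 0xAA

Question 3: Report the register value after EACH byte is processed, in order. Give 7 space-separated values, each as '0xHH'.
0xAA 0xDA 0xA4 0x38 0xB6 0x7A 0xB4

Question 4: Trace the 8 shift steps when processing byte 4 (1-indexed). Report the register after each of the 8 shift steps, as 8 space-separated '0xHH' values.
After byte 1 (0x8D): reg=0xAA
After byte 2 (0x37): reg=0xDA
After byte 3 (0x55): reg=0xA4
Register before byte 4: 0xA4
After XOR with byte 0xAC: 0x08

Answer: 0x10 0x20 0x40 0x80 0x07 0x0E 0x1C 0x38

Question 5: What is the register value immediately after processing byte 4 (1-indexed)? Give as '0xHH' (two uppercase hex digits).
After byte 1 (0x8D): reg=0xAA
After byte 2 (0x37): reg=0xDA
After byte 3 (0x55): reg=0xA4
After byte 4 (0xAC): reg=0x38

Answer: 0x38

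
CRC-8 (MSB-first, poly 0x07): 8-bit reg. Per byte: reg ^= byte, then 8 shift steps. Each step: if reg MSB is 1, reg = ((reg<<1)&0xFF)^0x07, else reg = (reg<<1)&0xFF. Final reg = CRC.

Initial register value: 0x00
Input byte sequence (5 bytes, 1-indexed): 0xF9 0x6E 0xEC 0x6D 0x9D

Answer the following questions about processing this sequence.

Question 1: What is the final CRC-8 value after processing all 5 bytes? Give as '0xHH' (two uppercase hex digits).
Answer: 0x11

Derivation:
After byte 1 (0xF9): reg=0xE1
After byte 2 (0x6E): reg=0xA4
After byte 3 (0xEC): reg=0xFF
After byte 4 (0x6D): reg=0xF7
After byte 5 (0x9D): reg=0x11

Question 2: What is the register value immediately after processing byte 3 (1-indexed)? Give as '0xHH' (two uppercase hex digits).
After byte 1 (0xF9): reg=0xE1
After byte 2 (0x6E): reg=0xA4
After byte 3 (0xEC): reg=0xFF

Answer: 0xFF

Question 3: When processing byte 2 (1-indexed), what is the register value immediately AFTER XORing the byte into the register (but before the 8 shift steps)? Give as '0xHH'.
Register before byte 2: 0xE1
Byte 2: 0x6E
0xE1 XOR 0x6E = 0x8F

Answer: 0x8F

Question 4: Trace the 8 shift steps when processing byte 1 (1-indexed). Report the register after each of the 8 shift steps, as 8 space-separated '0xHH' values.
Register before byte 1: 0x00
After XOR with byte 0xF9: 0xF9

Answer: 0xF5 0xED 0xDD 0xBD 0x7D 0xFA 0xF3 0xE1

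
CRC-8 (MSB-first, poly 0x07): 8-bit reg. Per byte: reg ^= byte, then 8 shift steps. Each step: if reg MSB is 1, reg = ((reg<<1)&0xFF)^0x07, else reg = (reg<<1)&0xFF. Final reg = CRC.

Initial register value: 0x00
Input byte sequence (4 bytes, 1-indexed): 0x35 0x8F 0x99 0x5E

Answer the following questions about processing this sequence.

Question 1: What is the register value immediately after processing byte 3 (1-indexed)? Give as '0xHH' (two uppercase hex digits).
Answer: 0x92

Derivation:
After byte 1 (0x35): reg=0x8B
After byte 2 (0x8F): reg=0x1C
After byte 3 (0x99): reg=0x92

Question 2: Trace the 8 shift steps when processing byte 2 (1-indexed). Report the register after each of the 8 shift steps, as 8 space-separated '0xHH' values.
After byte 1 (0x35): reg=0x8B
Register before byte 2: 0x8B
After XOR with byte 0x8F: 0x04

Answer: 0x08 0x10 0x20 0x40 0x80 0x07 0x0E 0x1C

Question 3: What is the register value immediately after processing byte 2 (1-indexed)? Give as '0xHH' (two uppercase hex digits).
Answer: 0x1C

Derivation:
After byte 1 (0x35): reg=0x8B
After byte 2 (0x8F): reg=0x1C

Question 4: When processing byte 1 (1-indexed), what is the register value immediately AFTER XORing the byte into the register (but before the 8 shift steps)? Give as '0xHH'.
Register before byte 1: 0x00
Byte 1: 0x35
0x00 XOR 0x35 = 0x35

Answer: 0x35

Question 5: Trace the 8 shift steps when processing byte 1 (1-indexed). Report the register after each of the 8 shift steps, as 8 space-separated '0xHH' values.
Answer: 0x6A 0xD4 0xAF 0x59 0xB2 0x63 0xC6 0x8B

Derivation:
Register before byte 1: 0x00
After XOR with byte 0x35: 0x35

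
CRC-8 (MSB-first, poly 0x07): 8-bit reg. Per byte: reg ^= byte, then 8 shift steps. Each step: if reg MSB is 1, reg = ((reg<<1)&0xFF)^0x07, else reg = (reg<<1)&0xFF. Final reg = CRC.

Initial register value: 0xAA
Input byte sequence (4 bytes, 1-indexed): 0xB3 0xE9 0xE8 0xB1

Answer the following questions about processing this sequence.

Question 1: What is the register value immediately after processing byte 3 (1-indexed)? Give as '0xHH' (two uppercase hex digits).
After byte 1 (0xB3): reg=0x4F
After byte 2 (0xE9): reg=0x7B
After byte 3 (0xE8): reg=0xF0

Answer: 0xF0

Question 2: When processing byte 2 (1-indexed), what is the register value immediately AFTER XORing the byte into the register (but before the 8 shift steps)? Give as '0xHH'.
Answer: 0xA6

Derivation:
Register before byte 2: 0x4F
Byte 2: 0xE9
0x4F XOR 0xE9 = 0xA6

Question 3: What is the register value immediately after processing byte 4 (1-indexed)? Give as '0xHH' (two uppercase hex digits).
After byte 1 (0xB3): reg=0x4F
After byte 2 (0xE9): reg=0x7B
After byte 3 (0xE8): reg=0xF0
After byte 4 (0xB1): reg=0xC0

Answer: 0xC0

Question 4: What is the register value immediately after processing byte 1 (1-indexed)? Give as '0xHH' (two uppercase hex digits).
Answer: 0x4F

Derivation:
After byte 1 (0xB3): reg=0x4F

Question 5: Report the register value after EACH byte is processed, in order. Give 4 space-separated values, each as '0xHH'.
0x4F 0x7B 0xF0 0xC0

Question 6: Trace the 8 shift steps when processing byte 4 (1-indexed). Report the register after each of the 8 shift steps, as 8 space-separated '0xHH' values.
Answer: 0x82 0x03 0x06 0x0C 0x18 0x30 0x60 0xC0

Derivation:
After byte 1 (0xB3): reg=0x4F
After byte 2 (0xE9): reg=0x7B
After byte 3 (0xE8): reg=0xF0
Register before byte 4: 0xF0
After XOR with byte 0xB1: 0x41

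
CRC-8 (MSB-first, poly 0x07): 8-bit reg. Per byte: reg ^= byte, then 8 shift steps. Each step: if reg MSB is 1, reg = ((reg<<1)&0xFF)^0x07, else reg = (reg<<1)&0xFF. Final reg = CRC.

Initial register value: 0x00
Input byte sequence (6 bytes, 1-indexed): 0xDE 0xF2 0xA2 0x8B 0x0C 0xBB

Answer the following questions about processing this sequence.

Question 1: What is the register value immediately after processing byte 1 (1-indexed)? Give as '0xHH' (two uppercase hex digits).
Answer: 0x14

Derivation:
After byte 1 (0xDE): reg=0x14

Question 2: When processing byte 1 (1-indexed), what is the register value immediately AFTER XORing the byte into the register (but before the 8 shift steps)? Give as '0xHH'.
Register before byte 1: 0x00
Byte 1: 0xDE
0x00 XOR 0xDE = 0xDE

Answer: 0xDE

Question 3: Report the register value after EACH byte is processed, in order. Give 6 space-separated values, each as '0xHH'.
0x14 0xBC 0x5A 0x39 0x8B 0x90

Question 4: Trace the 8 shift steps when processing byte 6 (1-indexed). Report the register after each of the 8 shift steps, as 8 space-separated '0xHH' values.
Answer: 0x60 0xC0 0x87 0x09 0x12 0x24 0x48 0x90

Derivation:
After byte 1 (0xDE): reg=0x14
After byte 2 (0xF2): reg=0xBC
After byte 3 (0xA2): reg=0x5A
After byte 4 (0x8B): reg=0x39
After byte 5 (0x0C): reg=0x8B
Register before byte 6: 0x8B
After XOR with byte 0xBB: 0x30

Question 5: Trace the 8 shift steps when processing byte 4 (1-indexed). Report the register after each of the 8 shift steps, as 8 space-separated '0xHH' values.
After byte 1 (0xDE): reg=0x14
After byte 2 (0xF2): reg=0xBC
After byte 3 (0xA2): reg=0x5A
Register before byte 4: 0x5A
After XOR with byte 0x8B: 0xD1

Answer: 0xA5 0x4D 0x9A 0x33 0x66 0xCC 0x9F 0x39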